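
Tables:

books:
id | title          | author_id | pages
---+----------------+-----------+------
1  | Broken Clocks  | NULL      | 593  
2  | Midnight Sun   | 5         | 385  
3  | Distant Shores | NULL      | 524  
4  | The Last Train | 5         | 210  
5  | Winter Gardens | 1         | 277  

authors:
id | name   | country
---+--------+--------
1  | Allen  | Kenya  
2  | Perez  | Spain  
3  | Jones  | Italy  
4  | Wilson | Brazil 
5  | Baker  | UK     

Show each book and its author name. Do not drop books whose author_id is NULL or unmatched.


LEFT JOIN keeps every row from books (the left table); where author_id has no match in authors, the author columns become NULL. Walk through each book:
  - book 1 (Broken Clocks): author_id=NULL, no match -> kept with NULL
  - book 2 (Midnight Sun): author_id=5 -> matches Baker
  - book 3 (Distant Shores): author_id=NULL, no match -> kept with NULL
  - book 4 (The Last Train): author_id=5 -> matches Baker
  - book 5 (Winter Gardens): author_id=1 -> matches Allen
All 5 rows appear; 2 have NULL author.

SQL:
SELECT a.title, b.name AS author
FROM books a
LEFT JOIN authors b ON a.author_id = b.id

Result:
title          | author
---------------+-------
Broken Clocks  | NULL  
Midnight Sun   | Baker 
Distant Shores | NULL  
The Last Train | Baker 
Winter Gardens | Allen 


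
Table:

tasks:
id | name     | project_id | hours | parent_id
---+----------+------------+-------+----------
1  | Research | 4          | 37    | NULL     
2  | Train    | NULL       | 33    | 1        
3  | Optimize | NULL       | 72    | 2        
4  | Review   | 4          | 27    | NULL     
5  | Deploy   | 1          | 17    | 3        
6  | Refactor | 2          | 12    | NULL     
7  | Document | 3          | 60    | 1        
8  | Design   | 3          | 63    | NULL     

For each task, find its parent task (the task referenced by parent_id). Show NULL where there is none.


This is a self-join: tasks is joined to a second copy of itself, matching each row's parent_id to another row's id. Use LEFT JOIN so rows with parent_id=NULL are kept.
  - task 1 (Research): parent_id=NULL -> NULL
  - task 2 (Train): parent_id=1 -> Research
  - task 3 (Optimize): parent_id=2 -> Train
  - task 4 (Review): parent_id=NULL -> NULL
  - task 5 (Deploy): parent_id=3 -> Optimize
  - task 6 (Refactor): parent_id=NULL -> NULL
  - task 7 (Document): parent_id=1 -> Research
  - task 8 (Design): parent_id=NULL -> NULL

SQL:
SELECT a.name AS item, b.name AS parent
FROM tasks a
LEFT JOIN tasks b ON a.parent_id = b.id

Result:
item     | parent  
---------+---------
Research | NULL    
Train    | Research
Optimize | Train   
Review   | NULL    
Deploy   | Optimize
Refactor | NULL    
Document | Research
Design   | NULL    


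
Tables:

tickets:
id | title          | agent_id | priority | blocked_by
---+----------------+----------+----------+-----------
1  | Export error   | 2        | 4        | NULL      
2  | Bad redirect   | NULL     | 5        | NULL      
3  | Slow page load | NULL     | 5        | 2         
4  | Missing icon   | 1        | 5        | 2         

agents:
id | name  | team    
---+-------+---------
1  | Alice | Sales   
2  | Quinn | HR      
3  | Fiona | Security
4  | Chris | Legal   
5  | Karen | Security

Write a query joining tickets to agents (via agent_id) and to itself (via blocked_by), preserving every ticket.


Two LEFT JOINs from the same base table tickets: one to agents via agent_id, one to tickets itself via blocked_by. Both are LEFT so every ticket is preserved.
Match against agents:
  - ticket 1 (Export error): agent_id=2 -> matches Quinn
  - ticket 2 (Bad redirect): agent_id=NULL, no match -> kept with NULL
  - ticket 3 (Slow page load): agent_id=NULL, no match -> kept with NULL
  - ticket 4 (Missing icon): agent_id=1 -> matches Alice
Match against tickets (self):
  - ticket 1 (Export error): blocked_by=NULL -> NULL
  - ticket 2 (Bad redirect): blocked_by=NULL -> NULL
  - ticket 3 (Slow page load): blocked_by=2 -> Bad redirect
  - ticket 4 (Missing icon): blocked_by=2 -> Bad redirect

SQL:
SELECT a.title, b.name AS agent, c.title AS blocked_by
FROM tickets a
LEFT JOIN agents b ON a.agent_id = b.id
LEFT JOIN tickets c ON a.blocked_by = c.id

Result:
title          | agent | blocked_by  
---------------+-------+-------------
Export error   | Quinn | NULL        
Bad redirect   | NULL  | NULL        
Slow page load | NULL  | Bad redirect
Missing icon   | Alice | Bad redirect


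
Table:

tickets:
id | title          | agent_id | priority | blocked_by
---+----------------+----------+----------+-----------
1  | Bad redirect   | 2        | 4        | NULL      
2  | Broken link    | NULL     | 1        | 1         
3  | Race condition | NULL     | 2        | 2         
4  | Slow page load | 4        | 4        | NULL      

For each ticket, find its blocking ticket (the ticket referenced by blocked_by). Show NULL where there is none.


This is a self-join: tickets is joined to a second copy of itself, matching each row's blocked_by to another row's id. Use LEFT JOIN so rows with blocked_by=NULL are kept.
  - ticket 1 (Bad redirect): blocked_by=NULL -> NULL
  - ticket 2 (Broken link): blocked_by=1 -> Bad redirect
  - ticket 3 (Race condition): blocked_by=2 -> Broken link
  - ticket 4 (Slow page load): blocked_by=NULL -> NULL

SQL:
SELECT a.title AS item, b.title AS blocked_by
FROM tickets a
LEFT JOIN tickets b ON a.blocked_by = b.id

Result:
item           | blocked_by  
---------------+-------------
Bad redirect   | NULL        
Broken link    | Bad redirect
Race condition | Broken link 
Slow page load | NULL        


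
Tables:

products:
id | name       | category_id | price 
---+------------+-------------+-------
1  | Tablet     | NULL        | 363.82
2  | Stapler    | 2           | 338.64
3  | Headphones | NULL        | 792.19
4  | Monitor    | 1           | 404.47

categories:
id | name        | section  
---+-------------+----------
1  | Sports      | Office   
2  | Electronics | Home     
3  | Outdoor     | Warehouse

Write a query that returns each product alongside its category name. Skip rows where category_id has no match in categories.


INNER JOIN keeps only products rows whose category_id matches an id in categories. Walk through each product:
  - product 1 (Tablet): category_id=NULL, no match -> dropped
  - product 2 (Stapler): category_id=2 -> matches Electronics
  - product 3 (Headphones): category_id=NULL, no match -> dropped
  - product 4 (Monitor): category_id=1 -> matches Sports
So 2 of 4 rows are dropped.

SQL:
SELECT a.name, b.name AS category
FROM products a
INNER JOIN categories b ON a.category_id = b.id

Result:
name    | category   
--------+------------
Stapler | Electronics
Monitor | Sports     


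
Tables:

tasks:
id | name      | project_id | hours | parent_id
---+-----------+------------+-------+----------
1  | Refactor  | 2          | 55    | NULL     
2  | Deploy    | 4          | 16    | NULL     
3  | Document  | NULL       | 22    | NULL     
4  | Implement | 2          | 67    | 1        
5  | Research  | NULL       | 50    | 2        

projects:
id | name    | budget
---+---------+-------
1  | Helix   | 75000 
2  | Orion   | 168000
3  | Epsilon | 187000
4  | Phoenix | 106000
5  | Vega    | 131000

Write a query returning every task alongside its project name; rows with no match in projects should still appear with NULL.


LEFT JOIN keeps every row from tasks (the left table); where project_id has no match in projects, the project columns become NULL. Walk through each task:
  - task 1 (Refactor): project_id=2 -> matches Orion
  - task 2 (Deploy): project_id=4 -> matches Phoenix
  - task 3 (Document): project_id=NULL, no match -> kept with NULL
  - task 4 (Implement): project_id=2 -> matches Orion
  - task 5 (Research): project_id=NULL, no match -> kept with NULL
All 5 rows appear; 2 have NULL project.

SQL:
SELECT a.name, b.name AS project
FROM tasks a
LEFT JOIN projects b ON a.project_id = b.id

Result:
name      | project
----------+--------
Refactor  | Orion  
Deploy    | Phoenix
Document  | NULL   
Implement | Orion  
Research  | NULL   


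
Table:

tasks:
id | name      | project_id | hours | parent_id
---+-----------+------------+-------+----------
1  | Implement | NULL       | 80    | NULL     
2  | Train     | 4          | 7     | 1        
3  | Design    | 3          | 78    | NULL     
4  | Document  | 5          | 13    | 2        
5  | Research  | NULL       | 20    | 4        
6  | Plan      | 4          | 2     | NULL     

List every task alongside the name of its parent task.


This is a self-join: tasks is joined to a second copy of itself, matching each row's parent_id to another row's id. Use LEFT JOIN so rows with parent_id=NULL are kept.
  - task 1 (Implement): parent_id=NULL -> NULL
  - task 2 (Train): parent_id=1 -> Implement
  - task 3 (Design): parent_id=NULL -> NULL
  - task 4 (Document): parent_id=2 -> Train
  - task 5 (Research): parent_id=4 -> Document
  - task 6 (Plan): parent_id=NULL -> NULL

SQL:
SELECT a.name AS item, b.name AS parent
FROM tasks a
LEFT JOIN tasks b ON a.parent_id = b.id

Result:
item      | parent   
----------+----------
Implement | NULL     
Train     | Implement
Design    | NULL     
Document  | Train    
Research  | Document 
Plan      | NULL     


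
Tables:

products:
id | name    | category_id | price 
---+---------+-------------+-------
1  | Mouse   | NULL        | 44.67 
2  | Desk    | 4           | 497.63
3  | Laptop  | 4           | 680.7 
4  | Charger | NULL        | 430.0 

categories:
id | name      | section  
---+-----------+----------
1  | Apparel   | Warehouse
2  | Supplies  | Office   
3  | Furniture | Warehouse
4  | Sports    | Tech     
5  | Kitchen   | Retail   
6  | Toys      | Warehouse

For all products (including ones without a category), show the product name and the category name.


LEFT JOIN keeps every row from products (the left table); where category_id has no match in categories, the category columns become NULL. Walk through each product:
  - product 1 (Mouse): category_id=NULL, no match -> kept with NULL
  - product 2 (Desk): category_id=4 -> matches Sports
  - product 3 (Laptop): category_id=4 -> matches Sports
  - product 4 (Charger): category_id=NULL, no match -> kept with NULL
All 4 rows appear; 2 have NULL category.

SQL:
SELECT a.name, b.name AS category
FROM products a
LEFT JOIN categories b ON a.category_id = b.id

Result:
name    | category
--------+---------
Mouse   | NULL    
Desk    | Sports  
Laptop  | Sports  
Charger | NULL    


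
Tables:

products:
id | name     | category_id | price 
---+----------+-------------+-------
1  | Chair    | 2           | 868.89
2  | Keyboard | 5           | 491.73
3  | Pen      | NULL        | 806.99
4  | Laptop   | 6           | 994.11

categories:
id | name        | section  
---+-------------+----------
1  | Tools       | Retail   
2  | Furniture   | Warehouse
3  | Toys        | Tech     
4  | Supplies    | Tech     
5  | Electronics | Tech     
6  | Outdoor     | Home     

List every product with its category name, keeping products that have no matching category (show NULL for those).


LEFT JOIN keeps every row from products (the left table); where category_id has no match in categories, the category columns become NULL. Walk through each product:
  - product 1 (Chair): category_id=2 -> matches Furniture
  - product 2 (Keyboard): category_id=5 -> matches Electronics
  - product 3 (Pen): category_id=NULL, no match -> kept with NULL
  - product 4 (Laptop): category_id=6 -> matches Outdoor
All 4 rows appear; 1 has NULL category.

SQL:
SELECT a.name, b.name AS category
FROM products a
LEFT JOIN categories b ON a.category_id = b.id

Result:
name     | category   
---------+------------
Chair    | Furniture  
Keyboard | Electronics
Pen      | NULL       
Laptop   | Outdoor    


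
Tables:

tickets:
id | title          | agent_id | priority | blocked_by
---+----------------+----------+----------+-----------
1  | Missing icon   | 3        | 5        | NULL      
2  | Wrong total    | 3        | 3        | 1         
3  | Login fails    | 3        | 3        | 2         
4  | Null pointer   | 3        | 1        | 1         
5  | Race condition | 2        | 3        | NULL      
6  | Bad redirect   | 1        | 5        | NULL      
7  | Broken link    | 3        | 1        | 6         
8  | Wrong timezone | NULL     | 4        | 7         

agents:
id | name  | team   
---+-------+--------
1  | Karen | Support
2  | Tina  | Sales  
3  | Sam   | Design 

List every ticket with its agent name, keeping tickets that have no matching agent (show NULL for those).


LEFT JOIN keeps every row from tickets (the left table); where agent_id has no match in agents, the agent columns become NULL. Walk through each ticket:
  - ticket 1 (Missing icon): agent_id=3 -> matches Sam
  - ticket 2 (Wrong total): agent_id=3 -> matches Sam
  - ticket 3 (Login fails): agent_id=3 -> matches Sam
  - ticket 4 (Null pointer): agent_id=3 -> matches Sam
  - ticket 5 (Race condition): agent_id=2 -> matches Tina
  - ticket 6 (Bad redirect): agent_id=1 -> matches Karen
  - ticket 7 (Broken link): agent_id=3 -> matches Sam
  - ticket 8 (Wrong timezone): agent_id=NULL, no match -> kept with NULL
All 8 rows appear; 1 has NULL agent.

SQL:
SELECT a.title, b.name AS agent
FROM tickets a
LEFT JOIN agents b ON a.agent_id = b.id

Result:
title          | agent
---------------+------
Missing icon   | Sam  
Wrong total    | Sam  
Login fails    | Sam  
Null pointer   | Sam  
Race condition | Tina 
Bad redirect   | Karen
Broken link    | Sam  
Wrong timezone | NULL 


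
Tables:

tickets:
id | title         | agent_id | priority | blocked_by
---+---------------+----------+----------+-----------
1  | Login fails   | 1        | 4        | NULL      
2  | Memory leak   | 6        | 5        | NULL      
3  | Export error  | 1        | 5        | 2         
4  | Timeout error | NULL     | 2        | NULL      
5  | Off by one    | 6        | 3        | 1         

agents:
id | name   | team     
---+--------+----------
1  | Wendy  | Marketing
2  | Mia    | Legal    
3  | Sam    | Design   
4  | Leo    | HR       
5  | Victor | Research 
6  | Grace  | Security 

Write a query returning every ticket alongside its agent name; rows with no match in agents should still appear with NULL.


LEFT JOIN keeps every row from tickets (the left table); where agent_id has no match in agents, the agent columns become NULL. Walk through each ticket:
  - ticket 1 (Login fails): agent_id=1 -> matches Wendy
  - ticket 2 (Memory leak): agent_id=6 -> matches Grace
  - ticket 3 (Export error): agent_id=1 -> matches Wendy
  - ticket 4 (Timeout error): agent_id=NULL, no match -> kept with NULL
  - ticket 5 (Off by one): agent_id=6 -> matches Grace
All 5 rows appear; 1 has NULL agent.

SQL:
SELECT a.title, b.name AS agent
FROM tickets a
LEFT JOIN agents b ON a.agent_id = b.id

Result:
title         | agent
--------------+------
Login fails   | Wendy
Memory leak   | Grace
Export error  | Wendy
Timeout error | NULL 
Off by one    | Grace


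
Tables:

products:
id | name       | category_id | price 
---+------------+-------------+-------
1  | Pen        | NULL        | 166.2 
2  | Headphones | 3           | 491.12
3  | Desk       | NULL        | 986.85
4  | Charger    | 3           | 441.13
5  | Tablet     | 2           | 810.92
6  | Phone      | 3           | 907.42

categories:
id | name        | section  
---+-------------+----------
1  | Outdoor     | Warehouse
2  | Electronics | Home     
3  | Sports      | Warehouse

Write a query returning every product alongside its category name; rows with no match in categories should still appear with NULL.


LEFT JOIN keeps every row from products (the left table); where category_id has no match in categories, the category columns become NULL. Walk through each product:
  - product 1 (Pen): category_id=NULL, no match -> kept with NULL
  - product 2 (Headphones): category_id=3 -> matches Sports
  - product 3 (Desk): category_id=NULL, no match -> kept with NULL
  - product 4 (Charger): category_id=3 -> matches Sports
  - product 5 (Tablet): category_id=2 -> matches Electronics
  - product 6 (Phone): category_id=3 -> matches Sports
All 6 rows appear; 2 have NULL category.

SQL:
SELECT a.name, b.name AS category
FROM products a
LEFT JOIN categories b ON a.category_id = b.id

Result:
name       | category   
-----------+------------
Pen        | NULL       
Headphones | Sports     
Desk       | NULL       
Charger    | Sports     
Tablet     | Electronics
Phone      | Sports     


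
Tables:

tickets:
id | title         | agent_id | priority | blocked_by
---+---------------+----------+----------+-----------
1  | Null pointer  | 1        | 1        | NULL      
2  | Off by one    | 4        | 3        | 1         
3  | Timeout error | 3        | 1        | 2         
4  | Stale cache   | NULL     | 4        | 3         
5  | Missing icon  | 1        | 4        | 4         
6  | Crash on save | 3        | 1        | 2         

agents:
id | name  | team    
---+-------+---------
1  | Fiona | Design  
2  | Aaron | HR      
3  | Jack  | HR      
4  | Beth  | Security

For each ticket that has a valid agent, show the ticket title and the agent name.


INNER JOIN keeps only tickets rows whose agent_id matches an id in agents. Walk through each ticket:
  - ticket 1 (Null pointer): agent_id=1 -> matches Fiona
  - ticket 2 (Off by one): agent_id=4 -> matches Beth
  - ticket 3 (Timeout error): agent_id=3 -> matches Jack
  - ticket 4 (Stale cache): agent_id=NULL, no match -> dropped
  - ticket 5 (Missing icon): agent_id=1 -> matches Fiona
  - ticket 6 (Crash on save): agent_id=3 -> matches Jack
So 1 of 6 rows is dropped.

SQL:
SELECT a.title, b.name AS agent
FROM tickets a
INNER JOIN agents b ON a.agent_id = b.id

Result:
title         | agent
--------------+------
Null pointer  | Fiona
Off by one    | Beth 
Timeout error | Jack 
Missing icon  | Fiona
Crash on save | Jack 


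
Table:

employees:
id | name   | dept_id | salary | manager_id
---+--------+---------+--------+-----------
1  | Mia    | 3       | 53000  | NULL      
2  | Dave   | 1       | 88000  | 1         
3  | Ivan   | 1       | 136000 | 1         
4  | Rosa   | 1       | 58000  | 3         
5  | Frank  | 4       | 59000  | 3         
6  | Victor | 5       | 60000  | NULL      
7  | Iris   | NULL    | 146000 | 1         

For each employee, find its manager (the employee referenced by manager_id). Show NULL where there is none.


This is a self-join: employees is joined to a second copy of itself, matching each row's manager_id to another row's id. Use LEFT JOIN so rows with manager_id=NULL are kept.
  - employee 1 (Mia): manager_id=NULL -> NULL
  - employee 2 (Dave): manager_id=1 -> Mia
  - employee 3 (Ivan): manager_id=1 -> Mia
  - employee 4 (Rosa): manager_id=3 -> Ivan
  - employee 5 (Frank): manager_id=3 -> Ivan
  - employee 6 (Victor): manager_id=NULL -> NULL
  - employee 7 (Iris): manager_id=1 -> Mia

SQL:
SELECT a.name AS item, b.name AS manager
FROM employees a
LEFT JOIN employees b ON a.manager_id = b.id

Result:
item   | manager
-------+--------
Mia    | NULL   
Dave   | Mia    
Ivan   | Mia    
Rosa   | Ivan   
Frank  | Ivan   
Victor | NULL   
Iris   | Mia    


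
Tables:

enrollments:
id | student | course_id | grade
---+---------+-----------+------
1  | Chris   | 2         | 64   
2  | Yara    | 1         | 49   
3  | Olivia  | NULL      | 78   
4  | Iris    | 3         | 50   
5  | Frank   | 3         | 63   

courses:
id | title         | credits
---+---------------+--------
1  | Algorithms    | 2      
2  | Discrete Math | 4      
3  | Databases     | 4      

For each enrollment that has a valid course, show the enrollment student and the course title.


INNER JOIN keeps only enrollments rows whose course_id matches an id in courses. Walk through each enrollment:
  - enrollment 1 (Chris): course_id=2 -> matches Discrete Math
  - enrollment 2 (Yara): course_id=1 -> matches Algorithms
  - enrollment 3 (Olivia): course_id=NULL, no match -> dropped
  - enrollment 4 (Iris): course_id=3 -> matches Databases
  - enrollment 5 (Frank): course_id=3 -> matches Databases
So 1 of 5 rows is dropped.

SQL:
SELECT a.student, b.title AS course
FROM enrollments a
INNER JOIN courses b ON a.course_id = b.id

Result:
student | course       
--------+--------------
Chris   | Discrete Math
Yara    | Algorithms   
Iris    | Databases    
Frank   | Databases    


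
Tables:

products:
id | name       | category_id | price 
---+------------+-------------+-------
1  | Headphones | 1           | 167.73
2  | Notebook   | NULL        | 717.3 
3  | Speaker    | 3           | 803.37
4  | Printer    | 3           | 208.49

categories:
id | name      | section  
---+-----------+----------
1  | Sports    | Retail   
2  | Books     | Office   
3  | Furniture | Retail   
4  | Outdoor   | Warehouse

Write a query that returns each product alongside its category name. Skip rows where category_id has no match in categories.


INNER JOIN keeps only products rows whose category_id matches an id in categories. Walk through each product:
  - product 1 (Headphones): category_id=1 -> matches Sports
  - product 2 (Notebook): category_id=NULL, no match -> dropped
  - product 3 (Speaker): category_id=3 -> matches Furniture
  - product 4 (Printer): category_id=3 -> matches Furniture
So 1 of 4 rows is dropped.

SQL:
SELECT a.name, b.name AS category
FROM products a
INNER JOIN categories b ON a.category_id = b.id

Result:
name       | category 
-----------+----------
Headphones | Sports   
Speaker    | Furniture
Printer    | Furniture


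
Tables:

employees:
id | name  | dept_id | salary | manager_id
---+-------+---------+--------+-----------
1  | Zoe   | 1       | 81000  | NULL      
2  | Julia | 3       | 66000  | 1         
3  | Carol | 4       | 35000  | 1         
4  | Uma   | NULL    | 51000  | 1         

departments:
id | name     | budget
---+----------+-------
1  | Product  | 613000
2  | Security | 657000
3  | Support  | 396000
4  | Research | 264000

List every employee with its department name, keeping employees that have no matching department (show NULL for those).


LEFT JOIN keeps every row from employees (the left table); where dept_id has no match in departments, the department columns become NULL. Walk through each employee:
  - employee 1 (Zoe): dept_id=1 -> matches Product
  - employee 2 (Julia): dept_id=3 -> matches Support
  - employee 3 (Carol): dept_id=4 -> matches Research
  - employee 4 (Uma): dept_id=NULL, no match -> kept with NULL
All 4 rows appear; 1 has NULL department.

SQL:
SELECT a.name, b.name AS department
FROM employees a
LEFT JOIN departments b ON a.dept_id = b.id

Result:
name  | department
------+-----------
Zoe   | Product   
Julia | Support   
Carol | Research  
Uma   | NULL      


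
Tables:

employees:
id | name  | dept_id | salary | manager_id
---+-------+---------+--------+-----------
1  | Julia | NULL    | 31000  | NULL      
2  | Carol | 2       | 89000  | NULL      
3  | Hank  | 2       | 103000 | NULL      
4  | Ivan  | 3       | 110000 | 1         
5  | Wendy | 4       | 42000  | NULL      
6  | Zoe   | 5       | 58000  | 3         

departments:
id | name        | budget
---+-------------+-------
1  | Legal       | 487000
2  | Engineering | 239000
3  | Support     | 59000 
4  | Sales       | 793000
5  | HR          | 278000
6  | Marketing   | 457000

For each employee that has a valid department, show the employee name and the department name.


INNER JOIN keeps only employees rows whose dept_id matches an id in departments. Walk through each employee:
  - employee 1 (Julia): dept_id=NULL, no match -> dropped
  - employee 2 (Carol): dept_id=2 -> matches Engineering
  - employee 3 (Hank): dept_id=2 -> matches Engineering
  - employee 4 (Ivan): dept_id=3 -> matches Support
  - employee 5 (Wendy): dept_id=4 -> matches Sales
  - employee 6 (Zoe): dept_id=5 -> matches HR
So 1 of 6 rows is dropped.

SQL:
SELECT a.name, b.name AS department
FROM employees a
INNER JOIN departments b ON a.dept_id = b.id

Result:
name  | department 
------+------------
Carol | Engineering
Hank  | Engineering
Ivan  | Support    
Wendy | Sales      
Zoe   | HR         


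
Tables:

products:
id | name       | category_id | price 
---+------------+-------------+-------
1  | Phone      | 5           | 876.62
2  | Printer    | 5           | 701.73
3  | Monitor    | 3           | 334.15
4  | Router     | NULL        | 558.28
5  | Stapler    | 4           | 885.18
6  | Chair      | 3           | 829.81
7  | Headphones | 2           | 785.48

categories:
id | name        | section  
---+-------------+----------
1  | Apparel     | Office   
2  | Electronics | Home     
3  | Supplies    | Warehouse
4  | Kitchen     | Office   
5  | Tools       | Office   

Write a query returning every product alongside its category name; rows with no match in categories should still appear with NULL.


LEFT JOIN keeps every row from products (the left table); where category_id has no match in categories, the category columns become NULL. Walk through each product:
  - product 1 (Phone): category_id=5 -> matches Tools
  - product 2 (Printer): category_id=5 -> matches Tools
  - product 3 (Monitor): category_id=3 -> matches Supplies
  - product 4 (Router): category_id=NULL, no match -> kept with NULL
  - product 5 (Stapler): category_id=4 -> matches Kitchen
  - product 6 (Chair): category_id=3 -> matches Supplies
  - product 7 (Headphones): category_id=2 -> matches Electronics
All 7 rows appear; 1 has NULL category.

SQL:
SELECT a.name, b.name AS category
FROM products a
LEFT JOIN categories b ON a.category_id = b.id

Result:
name       | category   
-----------+------------
Phone      | Tools      
Printer    | Tools      
Monitor    | Supplies   
Router     | NULL       
Stapler    | Kitchen    
Chair      | Supplies   
Headphones | Electronics


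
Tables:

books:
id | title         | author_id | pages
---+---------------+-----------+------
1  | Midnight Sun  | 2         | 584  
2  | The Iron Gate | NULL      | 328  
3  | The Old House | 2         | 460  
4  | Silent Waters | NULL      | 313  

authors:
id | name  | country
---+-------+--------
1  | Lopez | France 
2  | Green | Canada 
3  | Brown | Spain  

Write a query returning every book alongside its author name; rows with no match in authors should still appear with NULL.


LEFT JOIN keeps every row from books (the left table); where author_id has no match in authors, the author columns become NULL. Walk through each book:
  - book 1 (Midnight Sun): author_id=2 -> matches Green
  - book 2 (The Iron Gate): author_id=NULL, no match -> kept with NULL
  - book 3 (The Old House): author_id=2 -> matches Green
  - book 4 (Silent Waters): author_id=NULL, no match -> kept with NULL
All 4 rows appear; 2 have NULL author.

SQL:
SELECT a.title, b.name AS author
FROM books a
LEFT JOIN authors b ON a.author_id = b.id

Result:
title         | author
--------------+-------
Midnight Sun  | Green 
The Iron Gate | NULL  
The Old House | Green 
Silent Waters | NULL  


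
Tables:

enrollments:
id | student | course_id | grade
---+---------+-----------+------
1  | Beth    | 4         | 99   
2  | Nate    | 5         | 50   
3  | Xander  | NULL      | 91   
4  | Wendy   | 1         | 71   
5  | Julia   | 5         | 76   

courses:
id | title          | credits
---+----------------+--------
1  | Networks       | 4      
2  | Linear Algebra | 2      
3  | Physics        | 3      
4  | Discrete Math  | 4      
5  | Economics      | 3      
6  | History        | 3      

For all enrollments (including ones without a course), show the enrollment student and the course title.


LEFT JOIN keeps every row from enrollments (the left table); where course_id has no match in courses, the course columns become NULL. Walk through each enrollment:
  - enrollment 1 (Beth): course_id=4 -> matches Discrete Math
  - enrollment 2 (Nate): course_id=5 -> matches Economics
  - enrollment 3 (Xander): course_id=NULL, no match -> kept with NULL
  - enrollment 4 (Wendy): course_id=1 -> matches Networks
  - enrollment 5 (Julia): course_id=5 -> matches Economics
All 5 rows appear; 1 has NULL course.

SQL:
SELECT a.student, b.title AS course
FROM enrollments a
LEFT JOIN courses b ON a.course_id = b.id

Result:
student | course       
--------+--------------
Beth    | Discrete Math
Nate    | Economics    
Xander  | NULL         
Wendy   | Networks     
Julia   | Economics    


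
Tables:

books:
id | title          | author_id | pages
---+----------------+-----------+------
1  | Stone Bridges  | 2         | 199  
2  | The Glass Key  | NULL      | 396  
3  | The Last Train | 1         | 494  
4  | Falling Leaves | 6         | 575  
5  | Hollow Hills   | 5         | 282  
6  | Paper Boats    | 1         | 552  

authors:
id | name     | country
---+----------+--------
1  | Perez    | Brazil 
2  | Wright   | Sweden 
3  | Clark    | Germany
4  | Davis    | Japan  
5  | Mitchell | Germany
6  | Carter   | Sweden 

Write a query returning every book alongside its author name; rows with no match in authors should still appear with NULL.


LEFT JOIN keeps every row from books (the left table); where author_id has no match in authors, the author columns become NULL. Walk through each book:
  - book 1 (Stone Bridges): author_id=2 -> matches Wright
  - book 2 (The Glass Key): author_id=NULL, no match -> kept with NULL
  - book 3 (The Last Train): author_id=1 -> matches Perez
  - book 4 (Falling Leaves): author_id=6 -> matches Carter
  - book 5 (Hollow Hills): author_id=5 -> matches Mitchell
  - book 6 (Paper Boats): author_id=1 -> matches Perez
All 6 rows appear; 1 has NULL author.

SQL:
SELECT a.title, b.name AS author
FROM books a
LEFT JOIN authors b ON a.author_id = b.id

Result:
title          | author  
---------------+---------
Stone Bridges  | Wright  
The Glass Key  | NULL    
The Last Train | Perez   
Falling Leaves | Carter  
Hollow Hills   | Mitchell
Paper Boats    | Perez   


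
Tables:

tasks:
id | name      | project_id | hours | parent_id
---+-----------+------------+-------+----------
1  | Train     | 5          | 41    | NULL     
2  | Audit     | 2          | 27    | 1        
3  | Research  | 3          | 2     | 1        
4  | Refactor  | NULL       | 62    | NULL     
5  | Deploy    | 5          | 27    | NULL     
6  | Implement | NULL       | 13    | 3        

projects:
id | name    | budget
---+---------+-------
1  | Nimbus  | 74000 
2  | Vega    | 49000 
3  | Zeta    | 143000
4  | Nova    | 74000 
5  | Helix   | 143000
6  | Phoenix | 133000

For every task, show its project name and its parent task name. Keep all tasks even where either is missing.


Two LEFT JOINs from the same base table tasks: one to projects via project_id, one to tasks itself via parent_id. Both are LEFT so every task is preserved.
Match against projects:
  - task 1 (Train): project_id=5 -> matches Helix
  - task 2 (Audit): project_id=2 -> matches Vega
  - task 3 (Research): project_id=3 -> matches Zeta
  - task 4 (Refactor): project_id=NULL, no match -> kept with NULL
  - task 5 (Deploy): project_id=5 -> matches Helix
  - task 6 (Implement): project_id=NULL, no match -> kept with NULL
Match against tasks (self):
  - task 1 (Train): parent_id=NULL -> NULL
  - task 2 (Audit): parent_id=1 -> Train
  - task 3 (Research): parent_id=1 -> Train
  - task 4 (Refactor): parent_id=NULL -> NULL
  - task 5 (Deploy): parent_id=NULL -> NULL
  - task 6 (Implement): parent_id=3 -> Research

SQL:
SELECT a.name, b.name AS project, c.name AS parent
FROM tasks a
LEFT JOIN projects b ON a.project_id = b.id
LEFT JOIN tasks c ON a.parent_id = c.id

Result:
name      | project | parent  
----------+---------+---------
Train     | Helix   | NULL    
Audit     | Vega    | Train   
Research  | Zeta    | Train   
Refactor  | NULL    | NULL    
Deploy    | Helix   | NULL    
Implement | NULL    | Research


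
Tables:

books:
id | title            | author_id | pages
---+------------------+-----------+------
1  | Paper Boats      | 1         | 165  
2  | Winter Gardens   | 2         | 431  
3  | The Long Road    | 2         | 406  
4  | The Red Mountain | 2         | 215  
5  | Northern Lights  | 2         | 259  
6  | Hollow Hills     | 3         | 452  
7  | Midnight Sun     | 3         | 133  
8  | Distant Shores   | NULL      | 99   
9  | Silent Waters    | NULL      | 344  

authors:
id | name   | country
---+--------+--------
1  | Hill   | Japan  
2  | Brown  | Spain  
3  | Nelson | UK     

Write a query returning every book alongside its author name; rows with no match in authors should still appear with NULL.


LEFT JOIN keeps every row from books (the left table); where author_id has no match in authors, the author columns become NULL. Walk through each book:
  - book 1 (Paper Boats): author_id=1 -> matches Hill
  - book 2 (Winter Gardens): author_id=2 -> matches Brown
  - book 3 (The Long Road): author_id=2 -> matches Brown
  - book 4 (The Red Mountain): author_id=2 -> matches Brown
  - book 5 (Northern Lights): author_id=2 -> matches Brown
  - book 6 (Hollow Hills): author_id=3 -> matches Nelson
  - book 7 (Midnight Sun): author_id=3 -> matches Nelson
  - book 8 (Distant Shores): author_id=NULL, no match -> kept with NULL
  - book 9 (Silent Waters): author_id=NULL, no match -> kept with NULL
All 9 rows appear; 2 have NULL author.

SQL:
SELECT a.title, b.name AS author
FROM books a
LEFT JOIN authors b ON a.author_id = b.id

Result:
title            | author
-----------------+-------
Paper Boats      | Hill  
Winter Gardens   | Brown 
The Long Road    | Brown 
The Red Mountain | Brown 
Northern Lights  | Brown 
Hollow Hills     | Nelson
Midnight Sun     | Nelson
Distant Shores   | NULL  
Silent Waters    | NULL  


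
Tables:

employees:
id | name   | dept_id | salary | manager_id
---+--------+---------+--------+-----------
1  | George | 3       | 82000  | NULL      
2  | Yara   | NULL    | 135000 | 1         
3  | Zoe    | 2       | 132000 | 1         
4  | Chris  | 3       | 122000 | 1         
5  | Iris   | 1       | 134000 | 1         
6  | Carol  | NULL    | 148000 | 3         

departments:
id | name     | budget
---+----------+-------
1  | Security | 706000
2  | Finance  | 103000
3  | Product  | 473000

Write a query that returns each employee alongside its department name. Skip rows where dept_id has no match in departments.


INNER JOIN keeps only employees rows whose dept_id matches an id in departments. Walk through each employee:
  - employee 1 (George): dept_id=3 -> matches Product
  - employee 2 (Yara): dept_id=NULL, no match -> dropped
  - employee 3 (Zoe): dept_id=2 -> matches Finance
  - employee 4 (Chris): dept_id=3 -> matches Product
  - employee 5 (Iris): dept_id=1 -> matches Security
  - employee 6 (Carol): dept_id=NULL, no match -> dropped
So 2 of 6 rows are dropped.

SQL:
SELECT a.name, b.name AS department
FROM employees a
INNER JOIN departments b ON a.dept_id = b.id

Result:
name   | department
-------+-----------
George | Product   
Zoe    | Finance   
Chris  | Product   
Iris   | Security  


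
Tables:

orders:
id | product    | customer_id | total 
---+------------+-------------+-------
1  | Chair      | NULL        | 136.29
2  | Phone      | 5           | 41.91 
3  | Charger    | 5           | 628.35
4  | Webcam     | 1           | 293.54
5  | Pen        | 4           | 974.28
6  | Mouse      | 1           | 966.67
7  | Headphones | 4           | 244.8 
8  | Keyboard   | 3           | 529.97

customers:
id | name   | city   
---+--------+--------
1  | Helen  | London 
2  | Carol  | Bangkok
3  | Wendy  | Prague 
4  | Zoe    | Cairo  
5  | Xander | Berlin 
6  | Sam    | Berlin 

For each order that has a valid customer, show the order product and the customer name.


INNER JOIN keeps only orders rows whose customer_id matches an id in customers. Walk through each order:
  - order 1 (Chair): customer_id=NULL, no match -> dropped
  - order 2 (Phone): customer_id=5 -> matches Xander
  - order 3 (Charger): customer_id=5 -> matches Xander
  - order 4 (Webcam): customer_id=1 -> matches Helen
  - order 5 (Pen): customer_id=4 -> matches Zoe
  - order 6 (Mouse): customer_id=1 -> matches Helen
  - order 7 (Headphones): customer_id=4 -> matches Zoe
  - order 8 (Keyboard): customer_id=3 -> matches Wendy
So 1 of 8 rows is dropped.

SQL:
SELECT a.product, b.name AS customer
FROM orders a
INNER JOIN customers b ON a.customer_id = b.id

Result:
product    | customer
-----------+---------
Phone      | Xander  
Charger    | Xander  
Webcam     | Helen   
Pen        | Zoe     
Mouse      | Helen   
Headphones | Zoe     
Keyboard   | Wendy   


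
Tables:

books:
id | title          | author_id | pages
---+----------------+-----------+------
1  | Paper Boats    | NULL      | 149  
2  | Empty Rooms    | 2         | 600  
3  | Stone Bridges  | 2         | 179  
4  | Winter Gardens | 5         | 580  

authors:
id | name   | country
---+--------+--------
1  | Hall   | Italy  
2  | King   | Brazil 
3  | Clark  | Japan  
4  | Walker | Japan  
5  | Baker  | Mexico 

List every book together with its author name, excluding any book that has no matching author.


INNER JOIN keeps only books rows whose author_id matches an id in authors. Walk through each book:
  - book 1 (Paper Boats): author_id=NULL, no match -> dropped
  - book 2 (Empty Rooms): author_id=2 -> matches King
  - book 3 (Stone Bridges): author_id=2 -> matches King
  - book 4 (Winter Gardens): author_id=5 -> matches Baker
So 1 of 4 rows is dropped.

SQL:
SELECT a.title, b.name AS author
FROM books a
INNER JOIN authors b ON a.author_id = b.id

Result:
title          | author
---------------+-------
Empty Rooms    | King  
Stone Bridges  | King  
Winter Gardens | Baker 


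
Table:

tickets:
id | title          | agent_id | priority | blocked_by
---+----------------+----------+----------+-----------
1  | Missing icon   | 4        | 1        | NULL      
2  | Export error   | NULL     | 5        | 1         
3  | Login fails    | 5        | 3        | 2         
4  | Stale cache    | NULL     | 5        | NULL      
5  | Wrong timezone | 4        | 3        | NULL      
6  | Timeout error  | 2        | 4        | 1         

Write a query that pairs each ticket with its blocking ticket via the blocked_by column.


This is a self-join: tickets is joined to a second copy of itself, matching each row's blocked_by to another row's id. Use LEFT JOIN so rows with blocked_by=NULL are kept.
  - ticket 1 (Missing icon): blocked_by=NULL -> NULL
  - ticket 2 (Export error): blocked_by=1 -> Missing icon
  - ticket 3 (Login fails): blocked_by=2 -> Export error
  - ticket 4 (Stale cache): blocked_by=NULL -> NULL
  - ticket 5 (Wrong timezone): blocked_by=NULL -> NULL
  - ticket 6 (Timeout error): blocked_by=1 -> Missing icon

SQL:
SELECT a.title AS item, b.title AS blocked_by
FROM tickets a
LEFT JOIN tickets b ON a.blocked_by = b.id

Result:
item           | blocked_by  
---------------+-------------
Missing icon   | NULL        
Export error   | Missing icon
Login fails    | Export error
Stale cache    | NULL        
Wrong timezone | NULL        
Timeout error  | Missing icon


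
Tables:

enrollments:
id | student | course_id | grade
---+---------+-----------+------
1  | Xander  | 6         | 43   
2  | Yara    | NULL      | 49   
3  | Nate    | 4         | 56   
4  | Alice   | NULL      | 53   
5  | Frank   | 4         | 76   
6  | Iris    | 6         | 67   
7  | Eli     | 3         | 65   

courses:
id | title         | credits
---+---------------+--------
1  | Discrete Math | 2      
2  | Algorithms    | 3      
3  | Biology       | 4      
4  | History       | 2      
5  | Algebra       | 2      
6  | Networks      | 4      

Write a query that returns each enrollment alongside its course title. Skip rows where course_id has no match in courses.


INNER JOIN keeps only enrollments rows whose course_id matches an id in courses. Walk through each enrollment:
  - enrollment 1 (Xander): course_id=6 -> matches Networks
  - enrollment 2 (Yara): course_id=NULL, no match -> dropped
  - enrollment 3 (Nate): course_id=4 -> matches History
  - enrollment 4 (Alice): course_id=NULL, no match -> dropped
  - enrollment 5 (Frank): course_id=4 -> matches History
  - enrollment 6 (Iris): course_id=6 -> matches Networks
  - enrollment 7 (Eli): course_id=3 -> matches Biology
So 2 of 7 rows are dropped.

SQL:
SELECT a.student, b.title AS course
FROM enrollments a
INNER JOIN courses b ON a.course_id = b.id

Result:
student | course  
--------+---------
Xander  | Networks
Nate    | History 
Frank   | History 
Iris    | Networks
Eli     | Biology 
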